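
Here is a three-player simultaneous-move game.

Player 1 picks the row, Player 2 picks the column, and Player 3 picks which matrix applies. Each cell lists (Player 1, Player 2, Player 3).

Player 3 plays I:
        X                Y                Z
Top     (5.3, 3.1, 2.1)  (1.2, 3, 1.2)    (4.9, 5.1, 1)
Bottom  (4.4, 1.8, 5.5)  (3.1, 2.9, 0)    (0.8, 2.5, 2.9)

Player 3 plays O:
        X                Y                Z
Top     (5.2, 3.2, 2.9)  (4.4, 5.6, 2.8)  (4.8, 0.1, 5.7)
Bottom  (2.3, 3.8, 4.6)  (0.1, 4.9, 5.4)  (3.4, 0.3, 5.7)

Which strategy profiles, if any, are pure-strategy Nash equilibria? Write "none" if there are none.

For each player, find the best response to each opponent profile; mutual best responses are the pure NE.
Player 1 against (X, I): payoffs 5.3, 4.4 → best response Top.
Player 1 against (X, O): payoffs 5.2, 2.3 → best response Top.
Player 1 against (Y, I): payoffs 1.2, 3.1 → best response Bottom.
Player 1 against (Y, O): payoffs 4.4, 0.1 → best response Top.
Player 1 against (Z, I): payoffs 4.9, 0.8 → best response Top.
Player 1 against (Z, O): payoffs 4.8, 3.4 → best response Top.
Player 2 against (Top, I): payoffs 3.1, 3, 5.1 → best response Z.
Player 2 against (Top, O): payoffs 3.2, 5.6, 0.1 → best response Y.
Player 2 against (Bottom, I): payoffs 1.8, 2.9, 2.5 → best response Y.
Player 2 against (Bottom, O): payoffs 3.8, 4.9, 0.3 → best response Y.
Player 3 against (Top, X): payoffs 2.1, 2.9 → best response O.
Player 3 against (Top, Y): payoffs 1.2, 2.8 → best response O.
Player 3 against (Top, Z): payoffs 1, 5.7 → best response O.
Player 3 against (Bottom, X): payoffs 5.5, 4.6 → best response I.
Player 3 against (Bottom, Y): payoffs 0, 5.4 → best response O.
Player 3 against (Bottom, Z): payoffs 2.9, 5.7 → best response O.
Mutual best responses: (Top, Y, O).

(Top, Y, O)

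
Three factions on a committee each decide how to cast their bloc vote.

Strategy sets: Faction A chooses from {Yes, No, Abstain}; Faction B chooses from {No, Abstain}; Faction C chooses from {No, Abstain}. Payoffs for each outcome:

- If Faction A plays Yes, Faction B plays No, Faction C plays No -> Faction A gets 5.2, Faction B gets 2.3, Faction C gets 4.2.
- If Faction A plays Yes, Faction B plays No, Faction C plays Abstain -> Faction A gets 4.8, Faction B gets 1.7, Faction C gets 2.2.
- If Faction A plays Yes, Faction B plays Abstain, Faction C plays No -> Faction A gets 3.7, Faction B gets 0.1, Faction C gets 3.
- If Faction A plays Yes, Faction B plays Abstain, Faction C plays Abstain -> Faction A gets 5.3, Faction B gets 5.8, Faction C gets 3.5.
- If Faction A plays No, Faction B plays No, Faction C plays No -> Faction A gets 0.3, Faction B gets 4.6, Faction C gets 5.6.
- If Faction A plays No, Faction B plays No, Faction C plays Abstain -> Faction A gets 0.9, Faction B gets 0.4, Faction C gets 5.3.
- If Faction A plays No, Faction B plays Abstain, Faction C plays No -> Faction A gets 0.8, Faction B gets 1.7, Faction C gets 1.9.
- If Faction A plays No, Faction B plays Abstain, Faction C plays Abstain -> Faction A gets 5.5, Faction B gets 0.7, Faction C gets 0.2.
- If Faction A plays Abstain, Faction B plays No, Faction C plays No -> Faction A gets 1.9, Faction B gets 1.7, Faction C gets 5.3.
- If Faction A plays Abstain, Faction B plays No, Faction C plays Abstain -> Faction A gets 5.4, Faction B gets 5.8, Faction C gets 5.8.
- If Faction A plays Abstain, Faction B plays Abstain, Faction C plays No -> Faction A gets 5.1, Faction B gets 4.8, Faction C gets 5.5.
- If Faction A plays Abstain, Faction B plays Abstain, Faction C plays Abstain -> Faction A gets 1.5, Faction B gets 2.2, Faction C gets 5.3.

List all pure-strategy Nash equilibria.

Check each profile: it is a Nash equilibrium iff no player can strictly gain by switching unilaterally.
(Yes, No, No): Faction A gets 5.2, best alternative 1.9; Faction B gets 2.3, best alternative 0.1; Faction C gets 4.2, best alternative 2.2. No profitable deviation — NE.
(Yes, No, Abstain): Faction A can switch to Abstain (4.8 → 5.4). Not NE.
(Yes, Abstain, No): Faction A can switch to Abstain (3.7 → 5.1). Not NE.
(Yes, Abstain, Abstain): Faction A can switch to No (5.3 → 5.5). Not NE.
(No, No, No): Faction A can switch to Yes (0.3 → 5.2). Not NE.
(No, No, Abstain): Faction A can switch to Yes (0.9 → 4.8). Not NE.
(No, Abstain, No): Faction A can switch to Yes (0.8 → 3.7). Not NE.
(Abstain, No, Abstain): Faction A gets 5.4, best alternative 4.8; Faction B gets 5.8, best alternative 2.2; Faction C gets 5.8, best alternative 5.3. No profitable deviation — NE.
(Abstain, Abstain, No): Faction A gets 5.1, best alternative 3.7; Faction B gets 4.8, best alternative 1.7; Faction C gets 5.5, best alternative 5.3. No profitable deviation — NE.
(The remaining 3 profiles each have a profitable deviation by the same check.)

Pure-strategy Nash equilibria: (Yes, No, No), (Abstain, No, Abstain), (Abstain, Abstain, No)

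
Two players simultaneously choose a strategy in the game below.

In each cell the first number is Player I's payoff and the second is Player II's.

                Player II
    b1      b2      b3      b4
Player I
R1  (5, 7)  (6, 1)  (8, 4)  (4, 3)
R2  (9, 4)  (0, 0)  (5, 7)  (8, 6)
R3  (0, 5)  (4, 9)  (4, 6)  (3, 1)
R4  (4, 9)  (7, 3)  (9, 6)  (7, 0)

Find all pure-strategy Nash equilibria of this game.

This game has no pure Nash equilibrium.

Mark each player's best response to every combination of opponents' strategies; a profile where every player is best-responding is a pure Nash equilibrium.
Player I against b1: payoffs 5, 9, 0, 4 → best response R2.
Player I against b2: payoffs 6, 0, 4, 7 → best response R4.
Player I against b3: payoffs 8, 5, 4, 9 → best response R4.
Player I against b4: payoffs 4, 8, 3, 7 → best response R2.
Player II against R1: payoffs 7, 1, 4, 3 → best response b1.
Player II against R2: payoffs 4, 0, 7, 6 → best response b3.
Player II against R3: payoffs 5, 9, 6, 1 → best response b2.
Player II against R4: payoffs 9, 3, 6, 0 → best response b1.
No profile is a mutual best response for all players.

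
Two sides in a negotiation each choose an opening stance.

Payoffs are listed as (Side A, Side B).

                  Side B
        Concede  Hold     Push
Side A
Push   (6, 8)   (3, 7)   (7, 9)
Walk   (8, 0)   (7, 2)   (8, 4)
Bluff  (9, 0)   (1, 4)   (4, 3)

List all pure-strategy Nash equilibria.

Check each profile: it is a Nash equilibrium iff no player can strictly gain by switching unilaterally.
(Push, Concede): Side A can switch to Walk (6 → 8). Not NE.
(Push, Hold): Side A can switch to Walk (3 → 7). Not NE.
(Push, Push): Side A can switch to Walk (7 → 8). Not NE.
(Walk, Concede): Side A can switch to Bluff (8 → 9). Not NE.
(Walk, Hold): Side B can switch to Push (2 → 4). Not NE.
(Walk, Push): Side A gets 8, best alternative 7; Side B gets 4, best alternative 2. No profitable deviation — NE.
(Bluff, Concede): Side B can switch to Hold (0 → 4). Not NE.
(Bluff, Hold): Side A can switch to Push (1 → 3). Not NE.
(Bluff, Push): Side A can switch to Push (4 → 7). Not NE.

(Walk, Push)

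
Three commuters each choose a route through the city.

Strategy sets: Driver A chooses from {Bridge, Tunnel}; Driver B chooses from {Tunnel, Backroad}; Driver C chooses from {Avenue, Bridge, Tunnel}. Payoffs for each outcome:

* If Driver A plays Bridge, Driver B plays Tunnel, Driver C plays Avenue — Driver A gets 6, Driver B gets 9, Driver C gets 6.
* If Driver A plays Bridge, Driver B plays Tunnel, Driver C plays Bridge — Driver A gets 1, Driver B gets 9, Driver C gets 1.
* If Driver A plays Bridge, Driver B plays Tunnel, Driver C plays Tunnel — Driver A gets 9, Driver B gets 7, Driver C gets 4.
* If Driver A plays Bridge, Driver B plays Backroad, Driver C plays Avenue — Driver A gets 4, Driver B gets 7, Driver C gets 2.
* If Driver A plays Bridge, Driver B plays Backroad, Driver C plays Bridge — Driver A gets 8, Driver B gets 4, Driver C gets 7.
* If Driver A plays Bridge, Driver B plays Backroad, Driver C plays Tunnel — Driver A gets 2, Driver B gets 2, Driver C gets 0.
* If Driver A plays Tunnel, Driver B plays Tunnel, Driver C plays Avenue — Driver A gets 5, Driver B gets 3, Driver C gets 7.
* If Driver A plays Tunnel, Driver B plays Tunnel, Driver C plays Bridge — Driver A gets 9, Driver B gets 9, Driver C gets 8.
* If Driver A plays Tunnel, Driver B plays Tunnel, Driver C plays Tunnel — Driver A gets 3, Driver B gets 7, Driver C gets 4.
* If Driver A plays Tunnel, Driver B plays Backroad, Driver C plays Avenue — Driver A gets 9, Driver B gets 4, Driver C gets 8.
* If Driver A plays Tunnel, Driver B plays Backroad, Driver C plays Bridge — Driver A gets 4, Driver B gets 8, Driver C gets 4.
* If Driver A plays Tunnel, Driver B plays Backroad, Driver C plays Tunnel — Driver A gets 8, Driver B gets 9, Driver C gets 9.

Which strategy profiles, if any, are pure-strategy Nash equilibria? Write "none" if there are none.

(Bridge, Tunnel, Avenue); (Tunnel, Tunnel, Bridge); (Tunnel, Backroad, Tunnel)

(Bridge, Tunnel, Avenue): Driver A gets 6, best alternative 5; Driver B gets 9, best alternative 7; Driver C gets 6, best alternative 4. No profitable deviation — NE.
(Bridge, Tunnel, Bridge): Driver A can switch to Tunnel (1 → 9). Not NE.
(Bridge, Tunnel, Tunnel): Driver C can switch to Avenue (4 → 6). Not NE.
(Bridge, Backroad, Avenue): Driver A can switch to Tunnel (4 → 9). Not NE.
(Bridge, Backroad, Bridge): Driver B can switch to Tunnel (4 → 9). Not NE.
(Bridge, Backroad, Tunnel): Driver A can switch to Tunnel (2 → 8). Not NE.
(Tunnel, Tunnel, Avenue): Driver A can switch to Bridge (5 → 6). Not NE.
(Tunnel, Tunnel, Bridge): Driver A gets 9, best alternative 1; Driver B gets 9, best alternative 8; Driver C gets 8, best alternative 7. No profitable deviation — NE.
(Tunnel, Tunnel, Tunnel): Driver A can switch to Bridge (3 → 9). Not NE.
(Tunnel, Backroad, Avenue): Driver C can switch to Tunnel (8 → 9). Not NE.
(Tunnel, Backroad, Bridge): Driver A can switch to Bridge (4 → 8). Not NE.
(Tunnel, Backroad, Tunnel): Driver A gets 8, best alternative 2; Driver B gets 9, best alternative 7; Driver C gets 9, best alternative 8. No profitable deviation — NE.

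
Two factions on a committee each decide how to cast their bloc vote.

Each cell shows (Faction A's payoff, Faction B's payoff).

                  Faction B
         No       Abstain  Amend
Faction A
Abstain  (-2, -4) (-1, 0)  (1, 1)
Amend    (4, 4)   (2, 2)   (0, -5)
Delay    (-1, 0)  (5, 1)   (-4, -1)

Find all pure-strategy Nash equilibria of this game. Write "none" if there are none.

Pure-strategy Nash equilibria: (Abstain, Amend) and (Amend, No) and (Delay, Abstain)

Faction A against No: payoffs -2, 4, -1 → best response Amend.
Faction A against Abstain: payoffs -1, 2, 5 → best response Delay.
Faction A against Amend: payoffs 1, 0, -4 → best response Abstain.
Faction B against Abstain: payoffs -4, 0, 1 → best response Amend.
Faction B against Amend: payoffs 4, 2, -5 → best response No.
Faction B against Delay: payoffs 0, 1, -1 → best response Abstain.
Mutual best responses: (Abstain, Amend); (Amend, No); (Delay, Abstain).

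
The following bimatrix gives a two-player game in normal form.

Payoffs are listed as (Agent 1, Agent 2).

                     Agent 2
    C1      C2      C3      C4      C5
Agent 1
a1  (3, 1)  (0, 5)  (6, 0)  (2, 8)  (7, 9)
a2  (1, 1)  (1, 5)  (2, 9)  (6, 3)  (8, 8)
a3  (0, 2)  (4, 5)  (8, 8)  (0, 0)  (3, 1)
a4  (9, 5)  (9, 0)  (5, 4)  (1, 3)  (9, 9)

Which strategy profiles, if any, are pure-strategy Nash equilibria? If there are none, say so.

(a1, C1): Agent 1 can switch to a4 (3 → 9). Not NE.
(a1, C2): Agent 1 can switch to a2 (0 → 1). Not NE.
(a1, C3): Agent 1 can switch to a3 (6 → 8). Not NE.
(a1, C4): Agent 1 can switch to a2 (2 → 6). Not NE.
(a1, C5): Agent 1 can switch to a2 (7 → 8). Not NE.
(a2, C1): Agent 1 can switch to a1 (1 → 3). Not NE.
(a2, C2): Agent 1 can switch to a3 (1 → 4). Not NE.
(a2, C3): Agent 1 can switch to a1 (2 → 6). Not NE.
(a2, C4): Agent 2 can switch to C2 (3 → 5). Not NE.
(a2, C5): Agent 1 can switch to a4 (8 → 9). Not NE.
(a3, C1): Agent 1 can switch to a1 (0 → 3). Not NE.
(a3, C2): Agent 1 can switch to a4 (4 → 9). Not NE.
(a3, C3): Agent 1 gets 8, best alternative 6; Agent 2 gets 8, best alternative 5. No profitable deviation — NE.
(a4, C5): Agent 1 gets 9, best alternative 8; Agent 2 gets 9, best alternative 5. No profitable deviation — NE.
(The remaining 6 profiles each have a profitable deviation by the same check.)

The pure Nash equilibria are (a3, C3), (a4, C5).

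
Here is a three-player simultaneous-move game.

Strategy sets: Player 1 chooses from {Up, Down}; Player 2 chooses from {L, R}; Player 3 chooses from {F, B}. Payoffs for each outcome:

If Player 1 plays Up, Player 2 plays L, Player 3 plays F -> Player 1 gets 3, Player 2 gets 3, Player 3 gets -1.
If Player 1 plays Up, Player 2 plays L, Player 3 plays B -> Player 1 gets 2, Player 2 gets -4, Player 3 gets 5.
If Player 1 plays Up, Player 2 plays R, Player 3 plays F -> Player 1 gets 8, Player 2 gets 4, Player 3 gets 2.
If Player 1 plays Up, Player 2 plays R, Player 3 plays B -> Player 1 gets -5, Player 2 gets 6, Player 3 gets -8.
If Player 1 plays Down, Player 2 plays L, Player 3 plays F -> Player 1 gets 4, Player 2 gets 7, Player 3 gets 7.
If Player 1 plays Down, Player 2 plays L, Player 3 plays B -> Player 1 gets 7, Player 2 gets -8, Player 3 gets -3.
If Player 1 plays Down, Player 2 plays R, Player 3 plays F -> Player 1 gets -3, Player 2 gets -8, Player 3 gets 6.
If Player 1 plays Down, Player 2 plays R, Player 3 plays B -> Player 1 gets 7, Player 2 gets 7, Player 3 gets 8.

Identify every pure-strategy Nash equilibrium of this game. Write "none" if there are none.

Player 1 against (L, F): payoffs 3, 4 → best response Down.
Player 1 against (L, B): payoffs 2, 7 → best response Down.
Player 1 against (R, F): payoffs 8, -3 → best response Up.
Player 1 against (R, B): payoffs -5, 7 → best response Down.
Player 2 against (Up, F): payoffs 3, 4 → best response R.
Player 2 against (Up, B): payoffs -4, 6 → best response R.
Player 2 against (Down, F): payoffs 7, -8 → best response L.
Player 2 against (Down, B): payoffs -8, 7 → best response R.
Player 3 against (Up, L): payoffs -1, 5 → best response B.
Player 3 against (Up, R): payoffs 2, -8 → best response F.
Player 3 against (Down, L): payoffs 7, -3 → best response F.
Player 3 against (Down, R): payoffs 6, 8 → best response B.
Mutual best responses: (Up, R, F); (Down, L, F); (Down, R, B).

The pure Nash equilibria are (Up, R, F), (Down, L, F), (Down, R, B).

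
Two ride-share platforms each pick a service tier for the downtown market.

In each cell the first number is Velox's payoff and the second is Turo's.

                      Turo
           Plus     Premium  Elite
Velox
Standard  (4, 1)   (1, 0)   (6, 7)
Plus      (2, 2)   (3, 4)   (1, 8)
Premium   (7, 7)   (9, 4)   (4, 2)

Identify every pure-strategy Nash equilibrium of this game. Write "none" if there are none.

Velox against Plus: payoffs 4, 2, 7 → best response Premium.
Velox against Premium: payoffs 1, 3, 9 → best response Premium.
Velox against Elite: payoffs 6, 1, 4 → best response Standard.
Turo against Standard: payoffs 1, 0, 7 → best response Elite.
Turo against Plus: payoffs 2, 4, 8 → best response Elite.
Turo against Premium: payoffs 7, 4, 2 → best response Plus.
Mutual best responses: (Standard, Elite); (Premium, Plus).

The pure Nash equilibria are (Standard, Elite); (Premium, Plus).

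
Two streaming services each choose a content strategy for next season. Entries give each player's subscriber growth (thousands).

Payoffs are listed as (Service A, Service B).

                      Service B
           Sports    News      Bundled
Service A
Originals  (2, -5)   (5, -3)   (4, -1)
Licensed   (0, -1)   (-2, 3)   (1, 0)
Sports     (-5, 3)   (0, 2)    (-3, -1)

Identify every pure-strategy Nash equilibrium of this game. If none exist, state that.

The unique pure-strategy Nash equilibrium is (Originals, Bundled).

(Originals, Sports): Service B can switch to News (-5 → -3). Not NE.
(Originals, News): Service B can switch to Bundled (-3 → -1). Not NE.
(Originals, Bundled): Service A gets 4, best alternative 1; Service B gets -1, best alternative -3. No profitable deviation — NE.
(Licensed, Sports): Service A can switch to Originals (0 → 2). Not NE.
(Licensed, News): Service A can switch to Originals (-2 → 5). Not NE.
(Licensed, Bundled): Service A can switch to Originals (1 → 4). Not NE.
(Sports, Sports): Service A can switch to Originals (-5 → 2). Not NE.
(The remaining 2 profiles each have a profitable deviation by the same check.)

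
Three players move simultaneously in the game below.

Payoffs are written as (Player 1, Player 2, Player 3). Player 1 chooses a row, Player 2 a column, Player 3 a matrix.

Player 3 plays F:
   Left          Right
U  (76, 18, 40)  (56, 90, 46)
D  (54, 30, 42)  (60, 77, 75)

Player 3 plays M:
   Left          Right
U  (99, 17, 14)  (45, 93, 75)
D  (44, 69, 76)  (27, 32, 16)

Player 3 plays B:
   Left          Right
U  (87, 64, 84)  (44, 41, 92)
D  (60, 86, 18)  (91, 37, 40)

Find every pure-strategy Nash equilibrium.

(U, Left, F): Player 2 can switch to Right (18 → 90). Not NE.
(U, Left, M): Player 2 can switch to Right (17 → 93). Not NE.
(U, Left, B): Player 1 gets 87, best alternative 60; Player 2 gets 64, best alternative 41; Player 3 gets 84, best alternative 40. No profitable deviation — NE.
(U, Right, F): Player 1 can switch to D (56 → 60). Not NE.
(U, Right, M): Player 3 can switch to B (75 → 92). Not NE.
(U, Right, B): Player 1 can switch to D (44 → 91). Not NE.
(D, Left, F): Player 1 can switch to U (54 → 76). Not NE.
(D, Left, M): Player 1 can switch to U (44 → 99). Not NE.
(D, Left, B): Player 1 can switch to U (60 → 87). Not NE.
(D, Right, F): Player 1 gets 60, best alternative 56; Player 2 gets 77, best alternative 30; Player 3 gets 75, best alternative 40. No profitable deviation — NE.
(D, Right, M): Player 1 can switch to U (27 → 45). Not NE.
(D, Right, B): Player 2 can switch to Left (37 → 86). Not NE.

(U, Left, B); (D, Right, F)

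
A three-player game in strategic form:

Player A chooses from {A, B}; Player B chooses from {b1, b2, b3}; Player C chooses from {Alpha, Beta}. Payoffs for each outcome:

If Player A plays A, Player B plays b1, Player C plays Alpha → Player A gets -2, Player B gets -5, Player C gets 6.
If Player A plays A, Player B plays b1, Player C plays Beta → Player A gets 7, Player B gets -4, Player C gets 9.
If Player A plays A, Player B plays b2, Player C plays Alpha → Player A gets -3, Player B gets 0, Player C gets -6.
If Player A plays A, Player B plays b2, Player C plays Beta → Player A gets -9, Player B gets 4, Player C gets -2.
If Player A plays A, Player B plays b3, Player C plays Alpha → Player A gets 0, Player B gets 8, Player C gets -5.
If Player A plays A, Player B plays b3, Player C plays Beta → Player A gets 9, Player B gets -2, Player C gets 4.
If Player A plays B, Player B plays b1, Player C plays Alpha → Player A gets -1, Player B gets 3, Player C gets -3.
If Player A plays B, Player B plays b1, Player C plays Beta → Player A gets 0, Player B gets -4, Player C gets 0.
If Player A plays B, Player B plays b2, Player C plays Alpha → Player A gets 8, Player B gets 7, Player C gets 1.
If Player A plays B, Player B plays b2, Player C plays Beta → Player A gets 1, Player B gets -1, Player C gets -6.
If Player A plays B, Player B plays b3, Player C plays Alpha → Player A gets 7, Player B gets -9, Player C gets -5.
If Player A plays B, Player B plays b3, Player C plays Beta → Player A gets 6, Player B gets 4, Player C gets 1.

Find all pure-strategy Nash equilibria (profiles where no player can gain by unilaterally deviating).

(B, b2, Alpha)

(A, b1, Alpha): Player A can switch to B (-2 → -1). Not NE.
(A, b1, Beta): Player B can switch to b2 (-4 → 4). Not NE.
(A, b2, Alpha): Player A can switch to B (-3 → 8). Not NE.
(A, b2, Beta): Player A can switch to B (-9 → 1). Not NE.
(A, b3, Alpha): Player A can switch to B (0 → 7). Not NE.
(A, b3, Beta): Player B can switch to b2 (-2 → 4). Not NE.
(B, b1, Alpha): Player B can switch to b2 (3 → 7). Not NE.
(B, b1, Beta): Player A can switch to A (0 → 7). Not NE.
(B, b2, Alpha): Player A gets 8, best alternative -3; Player B gets 7, best alternative 3; Player C gets 1, best alternative -6. No profitable deviation — NE.
(B, b2, Beta): Player B can switch to b3 (-1 → 4). Not NE.
(B, b3, Alpha): Player B can switch to b1 (-9 → 3). Not NE.
(B, b3, Beta): Player A can switch to A (6 → 9). Not NE.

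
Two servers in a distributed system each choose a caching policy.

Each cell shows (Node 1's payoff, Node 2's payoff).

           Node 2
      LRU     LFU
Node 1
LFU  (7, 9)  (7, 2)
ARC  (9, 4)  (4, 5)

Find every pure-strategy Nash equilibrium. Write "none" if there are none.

(LFU, LRU): Node 1 can switch to ARC (7 → 9). Not NE.
(LFU, LFU): Node 2 can switch to LRU (2 → 9). Not NE.
(ARC, LRU): Node 2 can switch to LFU (4 → 5). Not NE.
(ARC, LFU): Node 1 can switch to LFU (4 → 7). Not NE.

No pure-strategy Nash equilibrium.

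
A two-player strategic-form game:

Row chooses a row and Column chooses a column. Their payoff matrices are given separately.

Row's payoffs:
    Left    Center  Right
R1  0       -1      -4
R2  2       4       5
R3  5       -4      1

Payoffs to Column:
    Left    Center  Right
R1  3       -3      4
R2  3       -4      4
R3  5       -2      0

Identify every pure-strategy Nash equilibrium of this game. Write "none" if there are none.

The pure Nash equilibria are (R2, Right), (R3, Left).

Row against Left: payoffs 0, 2, 5 → best response R3.
Row against Center: payoffs -1, 4, -4 → best response R2.
Row against Right: payoffs -4, 5, 1 → best response R2.
Column against R1: payoffs 3, -3, 4 → best response Right.
Column against R2: payoffs 3, -4, 4 → best response Right.
Column against R3: payoffs 5, -2, 0 → best response Left.
Mutual best responses: (R2, Right); (R3, Left).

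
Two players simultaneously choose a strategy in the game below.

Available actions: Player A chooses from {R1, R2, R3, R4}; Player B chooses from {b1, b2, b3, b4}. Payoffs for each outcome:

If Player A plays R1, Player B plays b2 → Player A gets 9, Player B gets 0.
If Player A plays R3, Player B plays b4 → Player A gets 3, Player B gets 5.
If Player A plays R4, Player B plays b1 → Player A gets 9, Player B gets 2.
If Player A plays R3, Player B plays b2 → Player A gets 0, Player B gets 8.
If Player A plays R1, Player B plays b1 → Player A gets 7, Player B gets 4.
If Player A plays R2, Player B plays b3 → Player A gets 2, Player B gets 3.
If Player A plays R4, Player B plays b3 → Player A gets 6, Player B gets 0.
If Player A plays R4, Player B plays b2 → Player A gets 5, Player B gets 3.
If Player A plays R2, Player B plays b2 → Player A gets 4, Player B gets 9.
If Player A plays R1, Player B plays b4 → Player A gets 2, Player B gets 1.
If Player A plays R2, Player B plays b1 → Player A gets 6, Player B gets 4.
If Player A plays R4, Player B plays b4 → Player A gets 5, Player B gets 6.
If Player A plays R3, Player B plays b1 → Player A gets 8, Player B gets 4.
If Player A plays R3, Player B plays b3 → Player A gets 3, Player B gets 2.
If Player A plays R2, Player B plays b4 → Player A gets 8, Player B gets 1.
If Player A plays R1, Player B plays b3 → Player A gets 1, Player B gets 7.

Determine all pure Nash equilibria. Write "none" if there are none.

Player A against b1: payoffs 7, 6, 8, 9 → best response R4.
Player A against b2: payoffs 9, 4, 0, 5 → best response R1.
Player A against b3: payoffs 1, 2, 3, 6 → best response R4.
Player A against b4: payoffs 2, 8, 3, 5 → best response R2.
Player B against R1: payoffs 4, 0, 7, 1 → best response b3.
Player B against R2: payoffs 4, 9, 3, 1 → best response b2.
Player B against R3: payoffs 4, 8, 2, 5 → best response b2.
Player B against R4: payoffs 2, 3, 0, 6 → best response b4.
No profile is a mutual best response for all players.

No pure-strategy Nash equilibrium.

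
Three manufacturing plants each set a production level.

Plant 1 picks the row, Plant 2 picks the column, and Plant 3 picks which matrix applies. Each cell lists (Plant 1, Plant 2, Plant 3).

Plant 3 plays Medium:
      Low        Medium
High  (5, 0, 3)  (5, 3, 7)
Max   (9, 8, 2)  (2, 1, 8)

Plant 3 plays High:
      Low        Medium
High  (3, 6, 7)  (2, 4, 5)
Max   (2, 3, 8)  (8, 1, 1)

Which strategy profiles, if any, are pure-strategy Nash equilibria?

(High, Low, Medium): Plant 1 can switch to Max (5 → 9). Not NE.
(High, Low, High): Plant 1 gets 3, best alternative 2; Plant 2 gets 6, best alternative 4; Plant 3 gets 7, best alternative 3. No profitable deviation — NE.
(High, Medium, Medium): Plant 1 gets 5, best alternative 2; Plant 2 gets 3, best alternative 0; Plant 3 gets 7, best alternative 5. No profitable deviation — NE.
(High, Medium, High): Plant 1 can switch to Max (2 → 8). Not NE.
(Max, Low, Medium): Plant 3 can switch to High (2 → 8). Not NE.
(Max, Low, High): Plant 1 can switch to High (2 → 3). Not NE.
(Max, Medium, Medium): Plant 1 can switch to High (2 → 5). Not NE.
(Max, Medium, High): Plant 2 can switch to Low (1 → 3). Not NE.

The pure Nash equilibria are (High, Low, High) and (High, Medium, Medium).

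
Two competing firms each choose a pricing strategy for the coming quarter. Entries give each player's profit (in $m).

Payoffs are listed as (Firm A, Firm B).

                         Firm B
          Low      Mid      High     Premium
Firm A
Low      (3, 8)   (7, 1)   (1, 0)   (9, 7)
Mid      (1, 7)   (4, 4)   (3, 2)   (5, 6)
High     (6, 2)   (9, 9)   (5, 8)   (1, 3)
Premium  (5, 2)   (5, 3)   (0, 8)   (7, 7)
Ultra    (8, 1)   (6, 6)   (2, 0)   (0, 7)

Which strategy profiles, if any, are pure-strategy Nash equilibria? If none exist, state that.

(High, Mid)

Firm A against Low: payoffs 3, 1, 6, 5, 8 → best response Ultra.
Firm A against Mid: payoffs 7, 4, 9, 5, 6 → best response High.
Firm A against High: payoffs 1, 3, 5, 0, 2 → best response High.
Firm A against Premium: payoffs 9, 5, 1, 7, 0 → best response Low.
Firm B against Low: payoffs 8, 1, 0, 7 → best response Low.
Firm B against Mid: payoffs 7, 4, 2, 6 → best response Low.
Firm B against High: payoffs 2, 9, 8, 3 → best response Mid.
Firm B against Premium: payoffs 2, 3, 8, 7 → best response High.
Firm B against Ultra: payoffs 1, 6, 0, 7 → best response Premium.
Mutual best responses: (High, Mid).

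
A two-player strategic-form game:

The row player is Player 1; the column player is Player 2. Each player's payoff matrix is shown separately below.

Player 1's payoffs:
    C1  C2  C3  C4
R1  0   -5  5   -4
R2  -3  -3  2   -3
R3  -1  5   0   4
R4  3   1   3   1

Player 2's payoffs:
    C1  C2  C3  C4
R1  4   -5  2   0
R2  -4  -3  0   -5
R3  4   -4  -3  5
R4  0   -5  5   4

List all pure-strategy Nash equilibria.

The unique pure-strategy Nash equilibrium is (R3, C4).

For each strategy profile, look for a profitable unilateral deviation.
(R1, C1): Player 1 can switch to R4 (0 → 3). Not NE.
(R1, C2): Player 1 can switch to R2 (-5 → -3). Not NE.
(R1, C3): Player 2 can switch to C1 (2 → 4). Not NE.
(R1, C4): Player 1 can switch to R2 (-4 → -3). Not NE.
(R2, C1): Player 1 can switch to R1 (-3 → 0). Not NE.
(R2, C2): Player 1 can switch to R3 (-3 → 5). Not NE.
(R2, C3): Player 1 can switch to R1 (2 → 5). Not NE.
(R2, C4): Player 1 can switch to R3 (-3 → 4). Not NE.
(R3, C1): Player 1 can switch to R1 (-1 → 0). Not NE.
(R3, C2): Player 2 can switch to C1 (-4 → 4). Not NE.
(R3, C3): Player 1 can switch to R1 (0 → 5). Not NE.
(R3, C4): Player 1 gets 4, best alternative 1; Player 2 gets 5, best alternative 4. No profitable deviation — NE.
(R4, C1): Player 2 can switch to C3 (0 → 5). Not NE.
(The remaining 3 profiles each have a profitable deviation by the same check.)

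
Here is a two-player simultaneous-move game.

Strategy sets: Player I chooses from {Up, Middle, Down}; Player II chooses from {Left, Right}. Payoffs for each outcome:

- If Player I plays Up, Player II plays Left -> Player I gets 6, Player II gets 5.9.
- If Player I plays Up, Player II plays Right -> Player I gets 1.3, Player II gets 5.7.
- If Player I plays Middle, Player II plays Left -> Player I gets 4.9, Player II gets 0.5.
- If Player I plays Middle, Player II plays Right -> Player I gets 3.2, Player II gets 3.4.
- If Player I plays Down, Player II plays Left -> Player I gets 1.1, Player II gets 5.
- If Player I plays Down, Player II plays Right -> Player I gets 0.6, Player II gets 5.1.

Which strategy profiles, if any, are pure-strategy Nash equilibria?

Player I against Left: payoffs 6, 4.9, 1.1 → best response Up.
Player I against Right: payoffs 1.3, 3.2, 0.6 → best response Middle.
Player II against Up: payoffs 5.9, 5.7 → best response Left.
Player II against Middle: payoffs 0.5, 3.4 → best response Right.
Player II against Down: payoffs 5, 5.1 → best response Right.
Mutual best responses: (Up, Left); (Middle, Right).

The pure Nash equilibria are (Up, Left), (Middle, Right).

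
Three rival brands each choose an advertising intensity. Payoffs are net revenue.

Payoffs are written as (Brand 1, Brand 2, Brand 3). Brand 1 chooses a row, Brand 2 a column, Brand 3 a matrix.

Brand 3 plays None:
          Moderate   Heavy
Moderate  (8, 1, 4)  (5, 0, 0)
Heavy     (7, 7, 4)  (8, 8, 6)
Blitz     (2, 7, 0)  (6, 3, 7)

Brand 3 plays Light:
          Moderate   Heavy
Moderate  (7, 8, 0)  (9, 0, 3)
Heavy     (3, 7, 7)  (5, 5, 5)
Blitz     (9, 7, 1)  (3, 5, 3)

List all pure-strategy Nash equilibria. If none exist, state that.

Brand 1 against (Moderate, None): payoffs 8, 7, 2 → best response Moderate.
Brand 1 against (Moderate, Light): payoffs 7, 3, 9 → best response Blitz.
Brand 1 against (Heavy, None): payoffs 5, 8, 6 → best response Heavy.
Brand 1 against (Heavy, Light): payoffs 9, 5, 3 → best response Moderate.
Brand 2 against (Moderate, None): payoffs 1, 0 → best response Moderate.
Brand 2 against (Moderate, Light): payoffs 8, 0 → best response Moderate.
Brand 2 against (Heavy, None): payoffs 7, 8 → best response Heavy.
Brand 2 against (Heavy, Light): payoffs 7, 5 → best response Moderate.
Brand 2 against (Blitz, None): payoffs 7, 3 → best response Moderate.
Brand 2 against (Blitz, Light): payoffs 7, 5 → best response Moderate.
Brand 3 against (Moderate, Moderate): payoffs 4, 0 → best response None.
Brand 3 against (Moderate, Heavy): payoffs 0, 3 → best response Light.
Brand 3 against (Heavy, Moderate): payoffs 4, 7 → best response Light.
Brand 3 against (Heavy, Heavy): payoffs 6, 5 → best response None.
Brand 3 against (Blitz, Moderate): payoffs 0, 1 → best response Light.
Brand 3 against (Blitz, Heavy): payoffs 7, 3 → best response None.
Mutual best responses: (Moderate, Moderate, None); (Heavy, Heavy, None); (Blitz, Moderate, Light).

(Moderate, Moderate, None); (Heavy, Heavy, None); (Blitz, Moderate, Light)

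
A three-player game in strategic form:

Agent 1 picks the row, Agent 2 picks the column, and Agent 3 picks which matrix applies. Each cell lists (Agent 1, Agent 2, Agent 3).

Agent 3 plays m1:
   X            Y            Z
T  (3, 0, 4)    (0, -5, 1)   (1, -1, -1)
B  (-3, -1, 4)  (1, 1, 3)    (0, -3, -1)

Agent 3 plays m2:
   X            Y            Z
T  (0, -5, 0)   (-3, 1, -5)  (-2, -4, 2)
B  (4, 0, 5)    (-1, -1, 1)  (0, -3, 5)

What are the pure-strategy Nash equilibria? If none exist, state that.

Mark each player's best response to every combination of opponents' strategies; a profile where every player is best-responding is a pure Nash equilibrium.
Agent 1 against (X, m1): payoffs 3, -3 → best response T.
Agent 1 against (X, m2): payoffs 0, 4 → best response B.
Agent 1 against (Y, m1): payoffs 0, 1 → best response B.
Agent 1 against (Y, m2): payoffs -3, -1 → best response B.
Agent 1 against (Z, m1): payoffs 1, 0 → best response T.
Agent 1 against (Z, m2): payoffs -2, 0 → best response B.
Agent 2 against (T, m1): payoffs 0, -5, -1 → best response X.
Agent 2 against (T, m2): payoffs -5, 1, -4 → best response Y.
Agent 2 against (B, m1): payoffs -1, 1, -3 → best response Y.
Agent 2 against (B, m2): payoffs 0, -1, -3 → best response X.
Agent 3 against (T, X): payoffs 4, 0 → best response m1.
Agent 3 against (T, Y): payoffs 1, -5 → best response m1.
Agent 3 against (T, Z): payoffs -1, 2 → best response m2.
Agent 3 against (B, X): payoffs 4, 5 → best response m2.
Agent 3 against (B, Y): payoffs 3, 1 → best response m1.
Agent 3 against (B, Z): payoffs -1, 5 → best response m2.
Mutual best responses: (T, X, m1); (B, X, m2); (B, Y, m1).

Pure-strategy Nash equilibria: (T, X, m1); (B, X, m2); (B, Y, m1)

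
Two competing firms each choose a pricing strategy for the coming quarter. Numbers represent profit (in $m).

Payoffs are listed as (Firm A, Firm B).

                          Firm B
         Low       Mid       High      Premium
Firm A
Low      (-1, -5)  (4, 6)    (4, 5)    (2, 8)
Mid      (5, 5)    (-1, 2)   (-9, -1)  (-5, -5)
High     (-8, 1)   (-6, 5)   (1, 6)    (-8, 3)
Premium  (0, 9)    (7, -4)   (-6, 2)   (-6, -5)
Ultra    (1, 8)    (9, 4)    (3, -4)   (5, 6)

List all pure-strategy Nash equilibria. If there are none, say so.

Pure NE: (Mid, Low)

(Low, Low): Firm A can switch to Mid (-1 → 5). Not NE.
(Low, Mid): Firm A can switch to Premium (4 → 7). Not NE.
(Low, High): Firm B can switch to Mid (5 → 6). Not NE.
(Low, Premium): Firm A can switch to Ultra (2 → 5). Not NE.
(Mid, Low): Firm A gets 5, best alternative 1; Firm B gets 5, best alternative 2. No profitable deviation — NE.
(Mid, Mid): Firm A can switch to Low (-1 → 4). Not NE.
(Mid, High): Firm A can switch to Low (-9 → 4). Not NE.
(Mid, Premium): Firm A can switch to Low (-5 → 2). Not NE.
(High, Low): Firm A can switch to Low (-8 → -1). Not NE.
(High, Mid): Firm A can switch to Low (-6 → 4). Not NE.
(High, High): Firm A can switch to Low (1 → 4). Not NE.
(High, Premium): Firm A can switch to Low (-8 → 2). Not NE.
(Premium, Low): Firm A can switch to Mid (0 → 5). Not NE.
(The remaining 7 profiles each have a profitable deviation by the same check.)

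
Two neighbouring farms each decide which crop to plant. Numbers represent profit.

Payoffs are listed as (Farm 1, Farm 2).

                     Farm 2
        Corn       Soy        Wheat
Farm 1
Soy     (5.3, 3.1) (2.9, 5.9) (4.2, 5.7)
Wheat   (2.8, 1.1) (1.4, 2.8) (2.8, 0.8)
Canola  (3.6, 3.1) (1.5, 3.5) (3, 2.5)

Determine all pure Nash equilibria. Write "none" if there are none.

(Soy, Corn): Farm 2 can switch to Soy (3.1 → 5.9). Not NE.
(Soy, Soy): Farm 1 gets 2.9, best alternative 1.5; Farm 2 gets 5.9, best alternative 5.7. No profitable deviation — NE.
(Soy, Wheat): Farm 2 can switch to Soy (5.7 → 5.9). Not NE.
(Wheat, Corn): Farm 1 can switch to Soy (2.8 → 5.3). Not NE.
(Wheat, Soy): Farm 1 can switch to Soy (1.4 → 2.9). Not NE.
(Wheat, Wheat): Farm 1 can switch to Soy (2.8 → 4.2). Not NE.
(Canola, Corn): Farm 1 can switch to Soy (3.6 → 5.3). Not NE.
(Canola, Soy): Farm 1 can switch to Soy (1.5 → 2.9). Not NE.
(Canola, Wheat): Farm 1 can switch to Soy (3 → 4.2). Not NE.

Pure NE: (Soy, Soy)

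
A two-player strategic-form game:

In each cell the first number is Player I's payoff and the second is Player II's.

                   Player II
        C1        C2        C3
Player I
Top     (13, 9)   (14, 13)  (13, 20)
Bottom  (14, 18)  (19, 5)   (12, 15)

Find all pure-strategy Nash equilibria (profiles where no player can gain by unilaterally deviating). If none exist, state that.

For each player, find the best response to each opponent profile; mutual best responses are the pure NE.
Player I against C1: payoffs 13, 14 → best response Bottom.
Player I against C2: payoffs 14, 19 → best response Bottom.
Player I against C3: payoffs 13, 12 → best response Top.
Player II against Top: payoffs 9, 13, 20 → best response C3.
Player II against Bottom: payoffs 18, 5, 15 → best response C1.
Mutual best responses: (Top, C3); (Bottom, C1).

The pure Nash equilibria are (Top, C3), (Bottom, C1).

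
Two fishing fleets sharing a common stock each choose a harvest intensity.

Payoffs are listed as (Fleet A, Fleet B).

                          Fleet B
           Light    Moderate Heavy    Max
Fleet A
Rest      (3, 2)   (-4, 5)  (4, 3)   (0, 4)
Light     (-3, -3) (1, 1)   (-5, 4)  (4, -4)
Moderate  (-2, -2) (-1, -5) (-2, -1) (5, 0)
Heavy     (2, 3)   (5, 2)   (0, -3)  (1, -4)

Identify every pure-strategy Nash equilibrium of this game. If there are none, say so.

(Moderate, Max)

Fleet A against Light: payoffs 3, -3, -2, 2 → best response Rest.
Fleet A against Moderate: payoffs -4, 1, -1, 5 → best response Heavy.
Fleet A against Heavy: payoffs 4, -5, -2, 0 → best response Rest.
Fleet A against Max: payoffs 0, 4, 5, 1 → best response Moderate.
Fleet B against Rest: payoffs 2, 5, 3, 4 → best response Moderate.
Fleet B against Light: payoffs -3, 1, 4, -4 → best response Heavy.
Fleet B against Moderate: payoffs -2, -5, -1, 0 → best response Max.
Fleet B against Heavy: payoffs 3, 2, -3, -4 → best response Light.
Mutual best responses: (Moderate, Max).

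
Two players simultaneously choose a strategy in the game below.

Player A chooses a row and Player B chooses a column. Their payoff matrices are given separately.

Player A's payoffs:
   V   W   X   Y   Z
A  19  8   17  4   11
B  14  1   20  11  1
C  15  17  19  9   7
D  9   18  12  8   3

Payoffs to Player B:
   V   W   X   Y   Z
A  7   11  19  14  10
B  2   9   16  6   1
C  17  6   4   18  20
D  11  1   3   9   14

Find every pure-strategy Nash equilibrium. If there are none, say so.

The unique pure-strategy Nash equilibrium is (B, X).

(A, V): Player B can switch to W (7 → 11). Not NE.
(A, W): Player A can switch to C (8 → 17). Not NE.
(A, X): Player A can switch to B (17 → 20). Not NE.
(A, Y): Player A can switch to B (4 → 11). Not NE.
(A, Z): Player B can switch to W (10 → 11). Not NE.
(B, V): Player A can switch to A (14 → 19). Not NE.
(B, W): Player A can switch to A (1 → 8). Not NE.
(B, X): Player A gets 20, best alternative 19; Player B gets 16, best alternative 9. No profitable deviation — NE.
(B, Y): Player B can switch to W (6 → 9). Not NE.
(B, Z): Player A can switch to A (1 → 11). Not NE.
(C, V): Player A can switch to A (15 → 19). Not NE.
(C, W): Player A can switch to D (17 → 18). Not NE.
(C, X): Player A can switch to B (19 → 20). Not NE.
(The remaining 7 profiles each have a profitable deviation by the same check.)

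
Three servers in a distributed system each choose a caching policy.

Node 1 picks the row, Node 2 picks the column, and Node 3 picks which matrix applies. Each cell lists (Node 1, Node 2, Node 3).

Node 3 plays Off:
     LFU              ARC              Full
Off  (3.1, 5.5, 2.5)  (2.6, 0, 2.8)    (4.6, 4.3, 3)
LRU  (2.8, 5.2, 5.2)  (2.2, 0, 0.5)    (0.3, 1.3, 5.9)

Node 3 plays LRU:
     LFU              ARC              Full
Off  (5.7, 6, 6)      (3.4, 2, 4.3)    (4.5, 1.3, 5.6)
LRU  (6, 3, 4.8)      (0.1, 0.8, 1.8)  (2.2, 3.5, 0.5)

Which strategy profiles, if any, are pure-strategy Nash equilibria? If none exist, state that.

No pure-strategy Nash equilibrium.

Check each profile: it is a Nash equilibrium iff no player can strictly gain by switching unilaterally.
(Off, LFU, Off): Node 3 can switch to LRU (2.5 → 6). Not NE.
(Off, LFU, LRU): Node 1 can switch to LRU (5.7 → 6). Not NE.
(Off, ARC, Off): Node 2 can switch to LFU (0 → 5.5). Not NE.
(Off, ARC, LRU): Node 2 can switch to LFU (2 → 6). Not NE.
(Off, Full, Off): Node 2 can switch to LFU (4.3 → 5.5). Not NE.
(Off, Full, LRU): Node 2 can switch to LFU (1.3 → 6). Not NE.
(LRU, LFU, Off): Node 1 can switch to Off (2.8 → 3.1). Not NE.
(LRU, LFU, LRU): Node 2 can switch to Full (3 → 3.5). Not NE.
(The remaining 4 profiles each have a profitable deviation by the same check.)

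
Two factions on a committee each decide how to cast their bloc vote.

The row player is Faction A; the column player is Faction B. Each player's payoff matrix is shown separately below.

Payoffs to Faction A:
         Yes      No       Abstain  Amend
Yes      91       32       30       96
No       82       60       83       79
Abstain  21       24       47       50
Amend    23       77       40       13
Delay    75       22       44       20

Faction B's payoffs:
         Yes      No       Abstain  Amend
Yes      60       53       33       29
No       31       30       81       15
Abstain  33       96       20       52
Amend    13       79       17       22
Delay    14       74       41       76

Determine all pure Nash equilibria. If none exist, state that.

(Yes, Yes): Faction A gets 91, best alternative 82; Faction B gets 60, best alternative 53. No profitable deviation — NE.
(Yes, No): Faction A can switch to No (32 → 60). Not NE.
(Yes, Abstain): Faction A can switch to No (30 → 83). Not NE.
(Yes, Amend): Faction B can switch to Yes (29 → 60). Not NE.
(No, Yes): Faction A can switch to Yes (82 → 91). Not NE.
(No, No): Faction A can switch to Amend (60 → 77). Not NE.
(No, Abstain): Faction A gets 83, best alternative 47; Faction B gets 81, best alternative 31. No profitable deviation — NE.
(No, Amend): Faction A can switch to Yes (79 → 96). Not NE.
(Abstain, Yes): Faction A can switch to Yes (21 → 91). Not NE.
(Abstain, No): Faction A can switch to Yes (24 → 32). Not NE.
(Amend, No): Faction A gets 77, best alternative 60; Faction B gets 79, best alternative 22. No profitable deviation — NE.
(The remaining 9 profiles each have a profitable deviation by the same check.)

The pure Nash equilibria are (Yes, Yes) and (No, Abstain) and (Amend, No).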